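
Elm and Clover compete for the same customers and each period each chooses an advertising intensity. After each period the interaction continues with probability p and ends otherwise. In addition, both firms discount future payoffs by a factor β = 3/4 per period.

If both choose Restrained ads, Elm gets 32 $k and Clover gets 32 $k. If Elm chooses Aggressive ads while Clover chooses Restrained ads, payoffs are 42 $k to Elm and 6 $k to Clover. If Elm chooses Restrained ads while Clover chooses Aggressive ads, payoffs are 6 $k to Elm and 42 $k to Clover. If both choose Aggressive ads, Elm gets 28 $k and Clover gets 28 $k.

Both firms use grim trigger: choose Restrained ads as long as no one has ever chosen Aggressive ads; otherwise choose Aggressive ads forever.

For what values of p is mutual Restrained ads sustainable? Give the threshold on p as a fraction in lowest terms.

With continuation probability p and discount β, the effective per-period discount factor is βp.
Grim-trigger IC: βp ≥ (42−32)/(42−28) = 5/7.
So p ≥ (5/7)/(3/4) = 20/21.

20/21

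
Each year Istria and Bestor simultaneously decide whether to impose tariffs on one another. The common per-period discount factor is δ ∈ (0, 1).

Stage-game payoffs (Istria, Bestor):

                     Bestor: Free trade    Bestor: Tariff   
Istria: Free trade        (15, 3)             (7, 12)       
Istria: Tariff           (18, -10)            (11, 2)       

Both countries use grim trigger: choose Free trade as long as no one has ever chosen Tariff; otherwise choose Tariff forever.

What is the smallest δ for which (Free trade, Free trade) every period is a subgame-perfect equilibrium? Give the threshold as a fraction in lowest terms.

9/10

Istria's threshold: (18−15)/(18−11) = 3/7.
Bestor's threshold: (12−3)/(12−2) = 9/10.
3/7 < 9/10, so Bestor binds and δ* = 9/10.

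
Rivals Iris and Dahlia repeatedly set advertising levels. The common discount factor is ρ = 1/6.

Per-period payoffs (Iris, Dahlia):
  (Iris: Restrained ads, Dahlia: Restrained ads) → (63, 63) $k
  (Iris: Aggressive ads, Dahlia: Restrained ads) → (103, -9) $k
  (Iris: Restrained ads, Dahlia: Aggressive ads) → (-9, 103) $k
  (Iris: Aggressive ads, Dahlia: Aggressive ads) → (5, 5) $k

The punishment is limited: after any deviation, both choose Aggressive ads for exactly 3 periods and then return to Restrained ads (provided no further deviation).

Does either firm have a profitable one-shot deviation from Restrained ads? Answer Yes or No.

A one-shot deviation gives 103 now, then 5 for 3 periods, then back to 63.
Gain from deviating: (103−63) today; loss: (63−5) in each of the next 3 periods.
No-deviation condition: (63−5)(ρ+…+ρ^3) ≥ 103−63, i.e. ρ+…+ρ^3 ≥ 20/29.
At ρ = 1/6: ρ+…+ρ^3 = 0.1991 < 0.6897.
So cooperation is not sustainable.

Yes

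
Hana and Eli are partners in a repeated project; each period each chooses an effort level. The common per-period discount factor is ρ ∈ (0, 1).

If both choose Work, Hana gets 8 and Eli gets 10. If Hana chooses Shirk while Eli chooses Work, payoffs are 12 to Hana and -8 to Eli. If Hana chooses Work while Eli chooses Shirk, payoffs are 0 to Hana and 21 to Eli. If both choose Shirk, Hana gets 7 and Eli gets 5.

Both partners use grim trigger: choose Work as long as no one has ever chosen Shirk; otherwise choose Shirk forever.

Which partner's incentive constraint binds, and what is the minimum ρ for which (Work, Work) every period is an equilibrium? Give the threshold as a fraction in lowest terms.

For Hana: deviation gain 12−8 = 4, per-period punishment loss 8−7 = 1. IC gives ρ ≥ 4/5.
For Eli: gain 11, loss 5 per period, so ρ ≥ 11/16.
The tighter constraint is Hana's, so cooperation needs ρ ≥ 4/5.

Hana; ρ ≥ 4/5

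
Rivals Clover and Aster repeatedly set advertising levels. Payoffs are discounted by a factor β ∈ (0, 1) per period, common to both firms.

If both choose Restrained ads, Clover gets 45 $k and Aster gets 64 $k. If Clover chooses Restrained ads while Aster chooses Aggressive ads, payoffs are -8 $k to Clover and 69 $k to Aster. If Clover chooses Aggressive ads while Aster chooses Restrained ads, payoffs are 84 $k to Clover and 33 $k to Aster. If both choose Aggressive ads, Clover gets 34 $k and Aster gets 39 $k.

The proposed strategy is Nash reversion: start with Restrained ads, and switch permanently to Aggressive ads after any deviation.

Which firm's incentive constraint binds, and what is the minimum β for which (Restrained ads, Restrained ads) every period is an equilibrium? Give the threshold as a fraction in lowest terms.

Clover: cooperation gives 45 each period; deviation gives 84 once then 34 forever.
  45/(1−β) ≥ 84 + 34β/(1−β) ⇒ β ≥ 39/50.
Aster: cooperation gives 64 each period; deviation gives 69 once then 39 forever.
  β ≥ 5/30 = 1/6.
Both must hold, so the binding constraint is Clover's: β ≥ 39/50.

Clover; β ≥ 39/50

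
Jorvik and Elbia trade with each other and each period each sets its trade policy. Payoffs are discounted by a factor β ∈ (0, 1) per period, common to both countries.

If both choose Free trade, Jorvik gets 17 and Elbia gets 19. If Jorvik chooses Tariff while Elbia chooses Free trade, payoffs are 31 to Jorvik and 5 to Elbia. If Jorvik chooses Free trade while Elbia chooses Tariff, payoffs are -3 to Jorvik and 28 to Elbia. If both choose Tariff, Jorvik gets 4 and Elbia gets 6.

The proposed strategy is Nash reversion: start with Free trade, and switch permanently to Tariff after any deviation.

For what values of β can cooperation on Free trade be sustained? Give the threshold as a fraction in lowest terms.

14/27

Jorvik's threshold: (31−17)/(31−4) = 14/27.
Elbia's threshold: (28−19)/(28−6) = 9/22.
14/27 > 9/22, so Jorvik binds and β* = 14/27.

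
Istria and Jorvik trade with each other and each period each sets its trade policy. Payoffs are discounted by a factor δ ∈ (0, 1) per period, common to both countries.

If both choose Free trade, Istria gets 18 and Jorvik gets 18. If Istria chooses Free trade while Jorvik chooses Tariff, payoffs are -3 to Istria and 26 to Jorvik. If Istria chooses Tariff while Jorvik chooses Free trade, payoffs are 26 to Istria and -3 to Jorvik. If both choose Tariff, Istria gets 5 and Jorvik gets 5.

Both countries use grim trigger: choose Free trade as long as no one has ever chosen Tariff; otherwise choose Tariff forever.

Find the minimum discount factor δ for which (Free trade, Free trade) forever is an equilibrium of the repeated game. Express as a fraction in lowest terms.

8/21

18/(1−δ) ≥ 26 + 5δ/(1−δ)
18 ≥ 26 − 21δ
δ ≥ 8/21.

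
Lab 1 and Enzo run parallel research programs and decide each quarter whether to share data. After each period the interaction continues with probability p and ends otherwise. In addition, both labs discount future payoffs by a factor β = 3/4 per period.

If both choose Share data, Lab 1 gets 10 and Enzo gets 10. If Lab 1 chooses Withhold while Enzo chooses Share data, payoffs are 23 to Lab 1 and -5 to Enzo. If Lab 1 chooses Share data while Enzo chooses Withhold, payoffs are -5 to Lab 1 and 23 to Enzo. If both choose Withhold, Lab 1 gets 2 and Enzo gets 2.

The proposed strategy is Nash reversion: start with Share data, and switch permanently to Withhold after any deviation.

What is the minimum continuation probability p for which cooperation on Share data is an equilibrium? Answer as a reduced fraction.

52/63

With continuation probability p and discount β, the effective per-period discount factor is βp.
Grim-trigger IC: βp ≥ (23−10)/(23−2) = 13/21.
So p ≥ (13/21)/(3/4) = 52/63.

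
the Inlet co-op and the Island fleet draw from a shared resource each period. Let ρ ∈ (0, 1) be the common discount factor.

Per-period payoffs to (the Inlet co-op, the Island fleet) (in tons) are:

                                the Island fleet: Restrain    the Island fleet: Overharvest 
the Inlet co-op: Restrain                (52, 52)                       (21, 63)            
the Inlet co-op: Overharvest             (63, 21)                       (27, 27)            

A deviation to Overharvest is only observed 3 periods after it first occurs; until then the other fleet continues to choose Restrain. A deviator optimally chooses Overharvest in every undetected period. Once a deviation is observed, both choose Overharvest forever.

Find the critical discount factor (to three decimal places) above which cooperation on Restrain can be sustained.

0.674

A deviator earns 63 for 3 periods, then 27 forever; cooperating earns 52 forever. Multiplying the IC by (1−ρ):
52 ≥ 63(1−ρ^3) + 27ρ^3, so 36·ρ^3 ≥ 11 and ρ^3 ≥ 11/36.
ρ ≥ (11/36)^(1/3) ≈ 0.674.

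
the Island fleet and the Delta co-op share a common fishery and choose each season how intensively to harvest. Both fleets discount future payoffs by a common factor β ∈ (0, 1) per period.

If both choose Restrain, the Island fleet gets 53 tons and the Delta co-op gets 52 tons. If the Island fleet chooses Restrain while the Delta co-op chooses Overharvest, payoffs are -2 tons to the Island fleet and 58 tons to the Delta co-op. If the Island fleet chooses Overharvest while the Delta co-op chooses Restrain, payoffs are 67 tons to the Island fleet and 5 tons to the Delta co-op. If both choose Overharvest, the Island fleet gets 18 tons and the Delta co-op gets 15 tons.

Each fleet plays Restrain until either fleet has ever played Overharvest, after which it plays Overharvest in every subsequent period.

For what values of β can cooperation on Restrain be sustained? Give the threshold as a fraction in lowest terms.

the Island fleet: cooperation gives 53 each period; deviation gives 67 once then 18 forever.
  53/(1−β) ≥ 67 + 18β/(1−β) ⇒ β ≥ 14/49 = 2/7.
the Delta co-op: cooperation gives 52 each period; deviation gives 58 once then 15 forever.
  β ≥ 6/43.
Both must hold, so the binding constraint is the Island fleet's: β ≥ 2/7.

2/7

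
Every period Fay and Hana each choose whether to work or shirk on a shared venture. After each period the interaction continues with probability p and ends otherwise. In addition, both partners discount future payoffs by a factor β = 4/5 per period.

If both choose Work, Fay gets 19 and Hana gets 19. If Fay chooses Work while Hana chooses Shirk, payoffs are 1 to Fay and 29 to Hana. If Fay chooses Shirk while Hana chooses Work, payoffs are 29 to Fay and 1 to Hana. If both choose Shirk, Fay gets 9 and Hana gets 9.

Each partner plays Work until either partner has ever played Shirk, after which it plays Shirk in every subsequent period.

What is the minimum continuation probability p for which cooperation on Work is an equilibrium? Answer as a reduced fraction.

5/8

Expected continuation weight on next period's payoff is β·p = 4/5·p, which plays the role of the discount factor.
Cooperation requires 4/5·p ≥ (29−19)/(29−9) = 1/2, hence p ≥ 5/8.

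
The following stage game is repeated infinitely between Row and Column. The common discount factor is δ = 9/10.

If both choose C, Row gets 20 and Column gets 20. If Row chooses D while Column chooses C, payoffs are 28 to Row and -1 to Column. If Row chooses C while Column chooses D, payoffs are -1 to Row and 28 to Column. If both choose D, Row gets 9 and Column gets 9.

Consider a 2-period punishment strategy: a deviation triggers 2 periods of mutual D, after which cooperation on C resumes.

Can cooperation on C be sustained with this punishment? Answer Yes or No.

A one-shot deviation gives 28 now, then 9 for 2 periods, then back to 20.
Gain from deviating: (28−20) today; loss: (20−9) in each of the next 2 periods.
No-deviation condition: (20−9)(δ+…+δ^2) ≥ 28−20, i.e. δ+…+δ^2 ≥ 8/11.
At δ = 9/10: δ+…+δ^2 = 1.7100 ≥ 0.7273.
So cooperation is sustainable.

Yes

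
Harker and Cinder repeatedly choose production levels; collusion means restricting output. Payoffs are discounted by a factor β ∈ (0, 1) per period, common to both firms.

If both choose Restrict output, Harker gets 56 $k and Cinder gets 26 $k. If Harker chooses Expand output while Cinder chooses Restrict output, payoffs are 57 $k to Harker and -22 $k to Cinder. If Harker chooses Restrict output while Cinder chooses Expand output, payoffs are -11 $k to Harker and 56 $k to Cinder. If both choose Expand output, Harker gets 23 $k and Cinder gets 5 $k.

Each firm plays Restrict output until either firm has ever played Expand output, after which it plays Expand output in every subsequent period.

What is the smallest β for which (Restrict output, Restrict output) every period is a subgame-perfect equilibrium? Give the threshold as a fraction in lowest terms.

10/17

For Harker: deviation gain 57−56 = 1, per-period punishment loss 56−23 = 33. IC gives β ≥ 1/34.
For Cinder: gain 30, loss 21 per period, so β ≥ 30/51 = 10/17.
The tighter constraint is Cinder's, so cooperation needs β ≥ 10/17.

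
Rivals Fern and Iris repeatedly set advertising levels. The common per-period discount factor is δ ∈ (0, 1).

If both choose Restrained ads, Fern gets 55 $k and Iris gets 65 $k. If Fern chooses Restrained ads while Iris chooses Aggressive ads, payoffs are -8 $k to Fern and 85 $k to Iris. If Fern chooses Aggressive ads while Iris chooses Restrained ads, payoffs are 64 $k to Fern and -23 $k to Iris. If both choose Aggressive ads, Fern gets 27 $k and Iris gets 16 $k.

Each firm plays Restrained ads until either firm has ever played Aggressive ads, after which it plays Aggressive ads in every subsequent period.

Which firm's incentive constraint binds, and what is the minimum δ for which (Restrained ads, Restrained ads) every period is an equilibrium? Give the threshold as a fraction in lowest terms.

Fern: cooperation gives 55 each period; deviation gives 64 once then 27 forever.
  55/(1−δ) ≥ 64 + 27δ/(1−δ) ⇒ δ ≥ 9/37.
Iris: cooperation gives 65 each period; deviation gives 85 once then 16 forever.
  δ ≥ 20/69.
Both must hold, so the binding constraint is Iris's: δ ≥ 20/69.

Iris; δ ≥ 20/69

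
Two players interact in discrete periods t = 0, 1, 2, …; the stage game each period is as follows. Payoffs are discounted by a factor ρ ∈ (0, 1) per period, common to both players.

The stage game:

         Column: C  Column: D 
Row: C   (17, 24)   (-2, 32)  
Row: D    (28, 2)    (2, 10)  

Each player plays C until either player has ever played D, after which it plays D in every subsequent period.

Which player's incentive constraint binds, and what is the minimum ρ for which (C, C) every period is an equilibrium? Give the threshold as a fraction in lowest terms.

Row; ρ ≥ 11/26

Row: cooperation gives 17 each period; deviation gives 28 once then 2 forever.
  17/(1−ρ) ≥ 28 + 2ρ/(1−ρ) ⇒ ρ ≥ 11/26.
Column: cooperation gives 24 each period; deviation gives 32 once then 10 forever.
  ρ ≥ 8/22 = 4/11.
Both must hold, so the binding constraint is Row's: ρ ≥ 11/26.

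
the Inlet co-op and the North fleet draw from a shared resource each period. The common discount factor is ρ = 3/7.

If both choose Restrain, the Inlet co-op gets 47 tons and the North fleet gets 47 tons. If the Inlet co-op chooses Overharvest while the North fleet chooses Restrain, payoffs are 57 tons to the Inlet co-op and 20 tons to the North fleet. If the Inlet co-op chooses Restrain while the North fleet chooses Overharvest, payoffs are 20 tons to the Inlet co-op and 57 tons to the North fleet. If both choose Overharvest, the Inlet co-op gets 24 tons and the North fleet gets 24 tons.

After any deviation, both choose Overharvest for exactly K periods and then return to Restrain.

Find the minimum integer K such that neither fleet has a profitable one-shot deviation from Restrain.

2

No profitable deviation requires (47−24)(ρ+…+ρ^K) ≥ 57−47, i.e. ρ+…+ρ^K ≥ 10/23 ≈ 0.4348.
With ρ = 3/7, the partial sums are K=1: 0.4286, K=2: 0.6122.
K = 2 is the first length at which the sum reaches 0.4348.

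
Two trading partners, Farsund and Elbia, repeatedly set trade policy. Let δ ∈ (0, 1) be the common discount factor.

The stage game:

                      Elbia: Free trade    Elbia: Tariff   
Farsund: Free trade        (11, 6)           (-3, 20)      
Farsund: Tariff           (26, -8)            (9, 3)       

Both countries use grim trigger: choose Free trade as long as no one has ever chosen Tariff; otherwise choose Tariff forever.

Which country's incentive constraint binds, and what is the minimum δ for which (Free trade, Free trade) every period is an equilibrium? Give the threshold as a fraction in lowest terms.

For Farsund: deviation gain 26−11 = 15, per-period punishment loss 11−9 = 2. IC gives δ ≥ 15/17.
For Elbia: gain 14, loss 3 per period, so δ ≥ 14/17.
The tighter constraint is Farsund's, so cooperation needs δ ≥ 15/17.

Farsund; δ ≥ 15/17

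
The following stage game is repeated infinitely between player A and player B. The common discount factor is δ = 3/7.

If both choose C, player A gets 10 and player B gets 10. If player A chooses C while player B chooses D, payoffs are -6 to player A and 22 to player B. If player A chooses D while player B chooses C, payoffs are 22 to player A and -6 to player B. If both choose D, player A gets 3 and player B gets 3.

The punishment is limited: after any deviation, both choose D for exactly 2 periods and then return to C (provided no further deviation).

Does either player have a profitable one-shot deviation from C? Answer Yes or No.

A one-shot deviation gives 22 now, then 3 for 2 periods, then back to 10.
Gain from deviating: (22−10) today; loss: (10−3) in each of the next 2 periods.
No-deviation condition: (10−3)(δ+…+δ^2) ≥ 22−10, i.e. δ+…+δ^2 ≥ 12/7.
At δ = 3/7: δ+…+δ^2 = 0.6122 < 1.7143.
So cooperation is not sustainable.

Yes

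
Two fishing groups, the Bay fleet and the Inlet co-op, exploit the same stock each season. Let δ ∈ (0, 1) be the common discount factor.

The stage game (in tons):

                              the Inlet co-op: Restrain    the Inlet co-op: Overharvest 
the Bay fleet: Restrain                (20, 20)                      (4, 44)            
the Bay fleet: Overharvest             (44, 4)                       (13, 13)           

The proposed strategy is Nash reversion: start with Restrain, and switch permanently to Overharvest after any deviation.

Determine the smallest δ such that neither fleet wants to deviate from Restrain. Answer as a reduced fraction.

24/31

One-period gain from deviating is 44 − 20 = 24. The loss is 20 − 13 = 7 in every subsequent period, with present value 7·δ/(1−δ).
Deviation is unprofitable when 7·δ/(1−δ) ≥ 24, i.e. δ/(1−δ) ≥ 24/7.
Equivalently δ ≥ 24/(24+7) = 24/31.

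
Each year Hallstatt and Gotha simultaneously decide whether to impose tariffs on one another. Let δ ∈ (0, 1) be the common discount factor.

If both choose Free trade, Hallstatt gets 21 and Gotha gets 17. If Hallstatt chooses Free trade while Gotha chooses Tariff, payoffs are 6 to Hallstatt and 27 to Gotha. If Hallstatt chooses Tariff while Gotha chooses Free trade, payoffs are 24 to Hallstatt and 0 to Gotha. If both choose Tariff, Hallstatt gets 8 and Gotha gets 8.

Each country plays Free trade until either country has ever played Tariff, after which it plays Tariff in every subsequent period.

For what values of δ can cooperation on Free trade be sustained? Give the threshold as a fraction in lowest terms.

10/19

For Hallstatt: deviation gain 24−21 = 3, per-period punishment loss 21−8 = 13. IC gives δ ≥ 3/16.
For Gotha: gain 10, loss 9 per period, so δ ≥ 10/19.
The tighter constraint is Gotha's, so cooperation needs δ ≥ 10/19.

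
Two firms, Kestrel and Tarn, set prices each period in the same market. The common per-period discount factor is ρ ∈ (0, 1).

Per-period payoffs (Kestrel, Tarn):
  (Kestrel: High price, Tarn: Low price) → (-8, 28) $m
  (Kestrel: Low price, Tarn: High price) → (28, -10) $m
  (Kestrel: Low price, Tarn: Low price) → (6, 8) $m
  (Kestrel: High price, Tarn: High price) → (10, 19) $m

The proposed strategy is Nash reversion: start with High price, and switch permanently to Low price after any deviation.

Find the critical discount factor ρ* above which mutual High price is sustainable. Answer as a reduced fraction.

9/11

Kestrel's threshold: (28−10)/(28−6) = 9/11.
Tarn's threshold: (28−19)/(28−8) = 9/20.
9/11 > 9/20, so Kestrel binds and ρ* = 9/11.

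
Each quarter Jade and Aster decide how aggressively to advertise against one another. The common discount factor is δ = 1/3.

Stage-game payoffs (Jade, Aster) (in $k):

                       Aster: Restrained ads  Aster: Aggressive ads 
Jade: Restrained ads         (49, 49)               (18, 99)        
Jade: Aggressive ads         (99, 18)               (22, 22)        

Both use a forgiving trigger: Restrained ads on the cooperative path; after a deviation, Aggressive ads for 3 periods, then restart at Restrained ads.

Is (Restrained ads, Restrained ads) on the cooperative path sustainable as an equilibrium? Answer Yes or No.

Comparing payoff streams over the 4 periods until play realigns: cooperate → 49(1+δ+…+δ^3); deviate → 99 + 22(δ+…+δ^3).
Cooperation is sustained iff (49−22)(δ+…+δ^3) ≥ 99−49.
δ+…+δ^3 = 1/3·(1−(1/3)^3)/(1−1/3) = 0.4815, and (99−49)/(49−22) = 1.8519.
0.4815 < 1.8519, so cooperation is not sustainable.

No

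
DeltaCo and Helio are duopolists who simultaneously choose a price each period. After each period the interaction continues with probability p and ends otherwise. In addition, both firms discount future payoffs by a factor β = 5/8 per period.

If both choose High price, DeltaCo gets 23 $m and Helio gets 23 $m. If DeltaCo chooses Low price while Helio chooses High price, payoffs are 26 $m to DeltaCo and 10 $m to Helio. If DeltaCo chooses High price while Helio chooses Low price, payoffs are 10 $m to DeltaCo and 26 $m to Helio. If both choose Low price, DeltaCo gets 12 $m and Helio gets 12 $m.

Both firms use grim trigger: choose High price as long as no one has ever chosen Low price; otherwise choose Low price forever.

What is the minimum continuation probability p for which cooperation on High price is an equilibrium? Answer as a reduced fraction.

12/35

Expected continuation weight on next period's payoff is β·p = 5/8·p, which plays the role of the discount factor.
Cooperation requires 5/8·p ≥ (26−23)/(26−12) = 3/14, hence p ≥ 12/35.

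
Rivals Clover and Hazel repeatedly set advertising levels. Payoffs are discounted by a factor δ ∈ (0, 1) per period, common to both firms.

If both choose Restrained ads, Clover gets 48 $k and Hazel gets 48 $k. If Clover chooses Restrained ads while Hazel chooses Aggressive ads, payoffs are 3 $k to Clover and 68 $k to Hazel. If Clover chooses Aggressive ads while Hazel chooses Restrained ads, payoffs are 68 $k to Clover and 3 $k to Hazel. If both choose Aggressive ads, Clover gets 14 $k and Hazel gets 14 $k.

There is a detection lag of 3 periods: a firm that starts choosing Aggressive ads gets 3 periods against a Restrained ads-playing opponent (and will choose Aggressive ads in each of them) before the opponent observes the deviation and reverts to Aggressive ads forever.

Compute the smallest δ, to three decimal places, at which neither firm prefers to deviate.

The best deviation is to choose Aggressive ads for all 3 undetected periods, earning 68 each, then 14 forever once detected.
Deviation value: 68(1−δ^3)/(1−δ) + 14δ^3/(1−δ); cooperation value: 48/(1−δ).
IC: 48 ≥ 68(1−δ^3) + 14δ^3 = 68 − 54δ^3.
So δ^3 ≥ 20/54 = 10/27, giving δ ≥ (10/27)^(1/3) ≈ 0.718.

0.718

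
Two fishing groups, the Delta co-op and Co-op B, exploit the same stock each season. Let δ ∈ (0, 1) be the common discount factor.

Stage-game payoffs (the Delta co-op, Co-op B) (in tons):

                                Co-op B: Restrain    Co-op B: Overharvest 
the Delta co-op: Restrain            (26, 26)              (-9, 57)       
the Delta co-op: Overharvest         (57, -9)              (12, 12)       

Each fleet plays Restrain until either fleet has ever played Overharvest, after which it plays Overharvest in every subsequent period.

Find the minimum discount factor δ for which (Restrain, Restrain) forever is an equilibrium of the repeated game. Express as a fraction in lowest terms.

31/45

One-period gain from deviating is 57 − 26 = 31. The loss is 26 − 12 = 14 in every subsequent period, with present value 14·δ/(1−δ).
Deviation is unprofitable when 14·δ/(1−δ) ≥ 31, i.e. δ/(1−δ) ≥ 31/14.
Equivalently δ ≥ 31/(31+14) = 31/45.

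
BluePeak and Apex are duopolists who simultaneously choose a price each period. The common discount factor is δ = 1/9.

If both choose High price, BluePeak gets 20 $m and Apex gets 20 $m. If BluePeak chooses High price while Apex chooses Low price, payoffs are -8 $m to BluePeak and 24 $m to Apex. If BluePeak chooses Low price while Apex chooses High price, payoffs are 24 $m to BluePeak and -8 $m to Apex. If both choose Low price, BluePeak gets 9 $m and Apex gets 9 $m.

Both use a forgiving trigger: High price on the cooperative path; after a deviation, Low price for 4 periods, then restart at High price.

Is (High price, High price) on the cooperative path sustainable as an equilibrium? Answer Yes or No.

No

Comparing payoff streams over the 5 periods until play realigns: cooperate → 20(1+δ+…+δ^4); deviate → 24 + 9(δ+…+δ^4).
Cooperation is sustained iff (20−9)(δ+…+δ^4) ≥ 24−20.
δ+…+δ^4 = 1/9·(1−(1/9)^4)/(1−1/9) = 0.1250, and (24−20)/(20−9) = 0.3636.
0.1250 < 0.3636, so cooperation is not sustainable.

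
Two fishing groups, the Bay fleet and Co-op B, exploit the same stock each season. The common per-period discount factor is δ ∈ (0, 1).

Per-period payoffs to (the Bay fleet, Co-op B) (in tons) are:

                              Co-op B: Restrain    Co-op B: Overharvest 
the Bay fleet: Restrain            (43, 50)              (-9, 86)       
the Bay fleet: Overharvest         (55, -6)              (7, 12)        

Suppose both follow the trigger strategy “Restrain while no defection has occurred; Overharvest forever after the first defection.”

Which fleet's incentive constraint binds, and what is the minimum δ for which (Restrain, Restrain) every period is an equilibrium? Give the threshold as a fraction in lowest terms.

For the Bay fleet: deviation gain 55−43 = 12, per-period punishment loss 43−7 = 36. IC gives δ ≥ 12/48 = 1/4.
For Co-op B: gain 36, loss 38 per period, so δ ≥ 36/74 = 18/37.
The tighter constraint is Co-op B's, so cooperation needs δ ≥ 18/37.

Co-op B; δ ≥ 18/37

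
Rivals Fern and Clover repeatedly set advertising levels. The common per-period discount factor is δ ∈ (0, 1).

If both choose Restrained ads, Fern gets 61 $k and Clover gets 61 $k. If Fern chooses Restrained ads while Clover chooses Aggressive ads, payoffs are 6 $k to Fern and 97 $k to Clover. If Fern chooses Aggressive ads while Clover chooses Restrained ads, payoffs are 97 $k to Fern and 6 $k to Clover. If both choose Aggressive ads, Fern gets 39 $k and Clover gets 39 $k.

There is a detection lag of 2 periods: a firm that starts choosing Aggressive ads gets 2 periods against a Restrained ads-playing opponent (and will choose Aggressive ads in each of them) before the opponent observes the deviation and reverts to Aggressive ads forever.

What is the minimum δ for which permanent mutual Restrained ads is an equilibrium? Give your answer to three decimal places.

0.788

A deviator earns 97 for 2 periods, then 39 forever; cooperating earns 61 forever. Multiplying the IC by (1−δ):
61 ≥ 97(1−δ^2) + 39δ^2, so 58·δ^2 ≥ 36 and δ^2 ≥ 18/29.
δ ≥ (18/29)^(1/2) ≈ 0.788.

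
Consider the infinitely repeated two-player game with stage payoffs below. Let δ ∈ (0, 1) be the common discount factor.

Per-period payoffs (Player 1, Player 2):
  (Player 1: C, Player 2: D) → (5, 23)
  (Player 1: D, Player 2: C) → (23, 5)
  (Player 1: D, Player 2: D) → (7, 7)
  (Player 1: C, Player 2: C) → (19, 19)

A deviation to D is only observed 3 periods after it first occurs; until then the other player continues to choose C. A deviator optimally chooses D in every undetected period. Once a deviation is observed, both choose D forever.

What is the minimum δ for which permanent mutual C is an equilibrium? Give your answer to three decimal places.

0.630

A deviator earns 23 for 3 periods, then 7 forever; cooperating earns 19 forever. Multiplying the IC by (1−δ):
19 ≥ 23(1−δ^3) + 7δ^3, so 16·δ^3 ≥ 4 and δ^3 ≥ 1/4.
δ ≥ (1/4)^(1/3) ≈ 0.630.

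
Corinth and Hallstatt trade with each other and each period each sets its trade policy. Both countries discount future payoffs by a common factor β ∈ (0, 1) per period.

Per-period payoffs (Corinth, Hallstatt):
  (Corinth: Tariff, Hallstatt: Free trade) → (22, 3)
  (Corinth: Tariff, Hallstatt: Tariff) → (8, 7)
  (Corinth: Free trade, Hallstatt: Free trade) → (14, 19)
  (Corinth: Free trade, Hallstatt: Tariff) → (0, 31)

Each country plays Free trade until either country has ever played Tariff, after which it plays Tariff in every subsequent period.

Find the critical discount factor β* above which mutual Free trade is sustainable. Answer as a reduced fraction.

Corinth's threshold: (22−14)/(22−8) = 4/7.
Hallstatt's threshold: (31−19)/(31−7) = 1/2.
4/7 > 1/2, so Corinth binds and β* = 4/7.

4/7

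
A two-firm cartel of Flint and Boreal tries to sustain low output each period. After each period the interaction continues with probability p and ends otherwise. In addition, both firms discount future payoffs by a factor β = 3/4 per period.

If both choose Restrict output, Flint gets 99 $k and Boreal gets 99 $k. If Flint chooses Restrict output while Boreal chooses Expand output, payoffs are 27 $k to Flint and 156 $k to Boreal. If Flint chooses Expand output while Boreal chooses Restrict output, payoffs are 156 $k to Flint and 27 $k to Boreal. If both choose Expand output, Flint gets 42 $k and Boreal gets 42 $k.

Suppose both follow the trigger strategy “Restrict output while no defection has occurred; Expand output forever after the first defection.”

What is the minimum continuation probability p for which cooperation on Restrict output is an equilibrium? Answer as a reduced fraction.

2/3

With continuation probability p and discount β, the effective per-period discount factor is βp.
Grim-trigger IC: βp ≥ (156−99)/(156−42) = 1/2.
So p ≥ (1/2)/(3/4) = 2/3.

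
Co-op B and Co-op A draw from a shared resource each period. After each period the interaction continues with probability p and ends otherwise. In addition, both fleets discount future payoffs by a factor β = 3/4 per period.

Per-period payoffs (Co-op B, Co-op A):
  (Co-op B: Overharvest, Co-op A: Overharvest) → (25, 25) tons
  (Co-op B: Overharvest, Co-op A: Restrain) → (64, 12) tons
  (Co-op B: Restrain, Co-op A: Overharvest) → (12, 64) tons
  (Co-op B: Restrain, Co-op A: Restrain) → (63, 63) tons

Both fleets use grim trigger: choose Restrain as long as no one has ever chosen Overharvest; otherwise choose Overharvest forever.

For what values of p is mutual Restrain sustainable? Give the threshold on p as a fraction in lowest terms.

4/117

With continuation probability p and discount β, the effective per-period discount factor is βp.
Grim-trigger IC: βp ≥ (64−63)/(64−25) = 1/39.
So p ≥ (1/39)/(3/4) = 4/117.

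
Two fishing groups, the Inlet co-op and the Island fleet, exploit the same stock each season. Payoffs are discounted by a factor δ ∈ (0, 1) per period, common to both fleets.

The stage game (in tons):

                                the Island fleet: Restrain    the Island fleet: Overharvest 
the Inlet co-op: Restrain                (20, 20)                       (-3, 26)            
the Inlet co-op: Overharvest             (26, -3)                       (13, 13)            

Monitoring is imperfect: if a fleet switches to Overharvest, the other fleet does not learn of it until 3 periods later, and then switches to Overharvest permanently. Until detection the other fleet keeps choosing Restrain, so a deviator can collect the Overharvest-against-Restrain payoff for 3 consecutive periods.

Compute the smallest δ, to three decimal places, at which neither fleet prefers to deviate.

Deviating for the 3 undetected periods gains 26−20 = 6 per period over cooperation, then loses 20−13 = 7 per period forever once punishment starts.
Gain: 6(1 + δ + … + δ^2); loss: 7·δ^3/(1−δ).
No profitable deviation ⇔ 6(1−δ^3) ≤ 7·δ^3, i.e. δ^3 ≥ 6/(6+7) = 6/13.
Hence δ ≥ (6/13)^(1/3) ≈ 0.773.

0.773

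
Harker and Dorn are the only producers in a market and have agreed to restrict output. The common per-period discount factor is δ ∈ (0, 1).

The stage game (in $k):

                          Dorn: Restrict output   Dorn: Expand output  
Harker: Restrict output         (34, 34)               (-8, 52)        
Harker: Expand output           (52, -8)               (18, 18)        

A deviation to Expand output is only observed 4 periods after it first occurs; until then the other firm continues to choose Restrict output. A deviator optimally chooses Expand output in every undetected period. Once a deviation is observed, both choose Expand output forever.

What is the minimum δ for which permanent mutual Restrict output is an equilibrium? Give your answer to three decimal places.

Deviating for the 4 undetected periods gains 52−34 = 18 per period over cooperation, then loses 34−18 = 16 per period forever once punishment starts.
Gain: 18(1 + δ + … + δ^3); loss: 16·δ^4/(1−δ).
No profitable deviation ⇔ 18(1−δ^4) ≤ 16·δ^4, i.e. δ^4 ≥ 18/(18+16) = 9/17.
Hence δ ≥ (9/17)^(1/4) ≈ 0.853.

0.853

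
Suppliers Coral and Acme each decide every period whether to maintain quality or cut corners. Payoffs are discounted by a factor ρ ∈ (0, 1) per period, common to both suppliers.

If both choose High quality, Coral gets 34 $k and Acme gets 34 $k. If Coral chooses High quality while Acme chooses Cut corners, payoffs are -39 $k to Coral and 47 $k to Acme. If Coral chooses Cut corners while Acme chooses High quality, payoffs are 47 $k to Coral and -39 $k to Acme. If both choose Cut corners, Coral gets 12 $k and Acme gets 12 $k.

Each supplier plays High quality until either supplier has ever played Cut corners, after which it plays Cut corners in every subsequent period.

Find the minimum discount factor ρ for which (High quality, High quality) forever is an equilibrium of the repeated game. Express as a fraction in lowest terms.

34/(1−ρ) ≥ 47 + 12ρ/(1−ρ)
34 ≥ 47 − 35ρ
ρ ≥ 13/35.

13/35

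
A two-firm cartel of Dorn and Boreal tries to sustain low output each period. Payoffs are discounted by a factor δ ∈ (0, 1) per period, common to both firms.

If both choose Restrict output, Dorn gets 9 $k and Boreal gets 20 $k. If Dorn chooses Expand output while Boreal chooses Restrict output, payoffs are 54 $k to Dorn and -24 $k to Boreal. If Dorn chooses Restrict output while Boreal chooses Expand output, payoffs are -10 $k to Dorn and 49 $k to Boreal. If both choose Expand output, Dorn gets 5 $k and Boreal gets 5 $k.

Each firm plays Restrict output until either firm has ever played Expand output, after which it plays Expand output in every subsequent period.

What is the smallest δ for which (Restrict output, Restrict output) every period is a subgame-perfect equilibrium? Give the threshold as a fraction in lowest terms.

45/49

Dorn's threshold: (54−9)/(54−5) = 45/49.
Boreal's threshold: (49−20)/(49−5) = 29/44.
45/49 > 29/44, so Dorn binds and δ* = 45/49.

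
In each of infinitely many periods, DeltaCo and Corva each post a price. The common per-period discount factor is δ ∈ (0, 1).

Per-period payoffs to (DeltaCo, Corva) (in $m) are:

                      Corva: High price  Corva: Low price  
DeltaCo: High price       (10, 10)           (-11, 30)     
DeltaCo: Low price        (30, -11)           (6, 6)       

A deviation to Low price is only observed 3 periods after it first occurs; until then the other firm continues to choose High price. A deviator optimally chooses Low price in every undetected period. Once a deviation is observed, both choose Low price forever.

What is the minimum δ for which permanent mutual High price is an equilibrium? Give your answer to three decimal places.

0.941

The best deviation is to choose Low price for all 3 undetected periods, earning 30 each, then 6 forever once detected.
Deviation value: 30(1−δ^3)/(1−δ) + 6δ^3/(1−δ); cooperation value: 10/(1−δ).
IC: 10 ≥ 30(1−δ^3) + 6δ^3 = 30 − 24δ^3.
So δ^3 ≥ 20/24 = 5/6, giving δ ≥ (5/6)^(1/3) ≈ 0.941.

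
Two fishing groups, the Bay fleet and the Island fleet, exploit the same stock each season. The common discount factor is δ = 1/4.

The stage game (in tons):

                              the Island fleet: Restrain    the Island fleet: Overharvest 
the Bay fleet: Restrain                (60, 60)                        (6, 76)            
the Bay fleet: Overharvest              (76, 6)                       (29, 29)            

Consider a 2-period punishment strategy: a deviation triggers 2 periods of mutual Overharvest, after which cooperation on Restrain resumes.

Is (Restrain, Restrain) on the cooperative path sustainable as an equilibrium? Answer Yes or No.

No

IC: δ+…+δ^2 ≥ (76−60)/(60−29) = 16/31.
At δ = 1/4: partial sum = 0.3125 < 0.5161. Cooperation not sustainable.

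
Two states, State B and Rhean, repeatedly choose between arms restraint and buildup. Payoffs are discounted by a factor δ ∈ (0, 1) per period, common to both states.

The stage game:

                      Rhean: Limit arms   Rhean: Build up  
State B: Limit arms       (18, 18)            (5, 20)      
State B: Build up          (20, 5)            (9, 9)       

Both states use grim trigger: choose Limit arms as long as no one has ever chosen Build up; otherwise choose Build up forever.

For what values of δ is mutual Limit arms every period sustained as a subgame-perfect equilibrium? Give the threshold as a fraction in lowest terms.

Cooperation forever yields 18 each period: 18/(1−δ).
Deviating yields 20 once, then 9 forever: 20 + 9δ/(1−δ).
No profitable deviation requires 18/(1−δ) ≥ 20 + 9δ/(1−δ).
Multiplying by (1−δ): 18 ≥ 20(1−δ) + 9δ = 20 − 11δ.
So 11δ ≥ 2, i.e. δ ≥ 2/11.

2/11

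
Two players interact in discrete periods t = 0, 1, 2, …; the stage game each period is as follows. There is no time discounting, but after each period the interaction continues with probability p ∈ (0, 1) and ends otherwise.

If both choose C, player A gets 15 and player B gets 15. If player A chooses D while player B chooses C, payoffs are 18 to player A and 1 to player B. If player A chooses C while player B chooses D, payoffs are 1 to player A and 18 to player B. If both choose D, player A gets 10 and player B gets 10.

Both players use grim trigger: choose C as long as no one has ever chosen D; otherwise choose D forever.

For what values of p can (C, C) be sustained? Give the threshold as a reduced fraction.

With no time discounting, the continuation probability p plays the role of the discount factor.
Grim-trigger IC: 15/(1−p) ≥ 18 + 10p/(1−p) ⇒ p ≥ (18−15)/(18−10) = 3/8.

3/8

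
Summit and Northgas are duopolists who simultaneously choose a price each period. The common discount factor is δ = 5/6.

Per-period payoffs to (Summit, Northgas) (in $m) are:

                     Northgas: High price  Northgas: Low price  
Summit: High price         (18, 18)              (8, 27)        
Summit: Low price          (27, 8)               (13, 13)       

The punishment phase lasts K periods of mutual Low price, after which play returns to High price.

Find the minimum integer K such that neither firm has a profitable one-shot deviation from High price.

3

Need Σ_{k=1}^{K} δ^k ≥ (27−18)/(18−13) = 1.8000 at δ = 5/6.
At K = 2 the sum is 1.5278 < 1.8000; at K = 3 it is 2.1065 ≥ 1.8000.
So the minimum punishment length is K = 3.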